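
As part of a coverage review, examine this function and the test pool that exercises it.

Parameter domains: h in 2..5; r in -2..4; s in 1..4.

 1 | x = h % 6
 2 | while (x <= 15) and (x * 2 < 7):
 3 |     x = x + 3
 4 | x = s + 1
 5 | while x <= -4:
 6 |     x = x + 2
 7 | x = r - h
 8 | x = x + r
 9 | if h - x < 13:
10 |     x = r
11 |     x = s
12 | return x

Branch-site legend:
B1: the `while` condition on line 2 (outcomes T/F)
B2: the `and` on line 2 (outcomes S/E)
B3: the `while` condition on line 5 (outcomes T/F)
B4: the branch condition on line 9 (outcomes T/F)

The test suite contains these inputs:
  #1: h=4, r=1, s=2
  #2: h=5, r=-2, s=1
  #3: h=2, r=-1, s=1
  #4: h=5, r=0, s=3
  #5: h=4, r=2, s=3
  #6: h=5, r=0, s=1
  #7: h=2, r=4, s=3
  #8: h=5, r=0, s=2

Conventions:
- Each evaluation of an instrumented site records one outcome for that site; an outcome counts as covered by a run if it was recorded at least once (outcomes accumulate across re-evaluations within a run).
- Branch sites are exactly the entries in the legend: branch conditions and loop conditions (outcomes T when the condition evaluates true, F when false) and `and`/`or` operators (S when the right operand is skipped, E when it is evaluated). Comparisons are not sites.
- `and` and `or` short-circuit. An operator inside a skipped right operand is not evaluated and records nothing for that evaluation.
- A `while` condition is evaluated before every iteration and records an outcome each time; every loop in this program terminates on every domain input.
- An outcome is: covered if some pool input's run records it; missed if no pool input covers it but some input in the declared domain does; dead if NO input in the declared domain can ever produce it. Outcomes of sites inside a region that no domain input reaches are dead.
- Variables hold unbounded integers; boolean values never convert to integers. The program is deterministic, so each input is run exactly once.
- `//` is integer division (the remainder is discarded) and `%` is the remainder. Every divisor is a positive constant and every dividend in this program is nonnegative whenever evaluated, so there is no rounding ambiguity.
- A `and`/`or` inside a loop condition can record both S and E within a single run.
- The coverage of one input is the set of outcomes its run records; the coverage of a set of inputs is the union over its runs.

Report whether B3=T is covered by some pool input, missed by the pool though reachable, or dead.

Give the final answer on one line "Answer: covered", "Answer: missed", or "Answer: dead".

no pool input records B3=T
checking all 112 inputs in the declared domain: B3=T is never recorded -> dead

Answer: dead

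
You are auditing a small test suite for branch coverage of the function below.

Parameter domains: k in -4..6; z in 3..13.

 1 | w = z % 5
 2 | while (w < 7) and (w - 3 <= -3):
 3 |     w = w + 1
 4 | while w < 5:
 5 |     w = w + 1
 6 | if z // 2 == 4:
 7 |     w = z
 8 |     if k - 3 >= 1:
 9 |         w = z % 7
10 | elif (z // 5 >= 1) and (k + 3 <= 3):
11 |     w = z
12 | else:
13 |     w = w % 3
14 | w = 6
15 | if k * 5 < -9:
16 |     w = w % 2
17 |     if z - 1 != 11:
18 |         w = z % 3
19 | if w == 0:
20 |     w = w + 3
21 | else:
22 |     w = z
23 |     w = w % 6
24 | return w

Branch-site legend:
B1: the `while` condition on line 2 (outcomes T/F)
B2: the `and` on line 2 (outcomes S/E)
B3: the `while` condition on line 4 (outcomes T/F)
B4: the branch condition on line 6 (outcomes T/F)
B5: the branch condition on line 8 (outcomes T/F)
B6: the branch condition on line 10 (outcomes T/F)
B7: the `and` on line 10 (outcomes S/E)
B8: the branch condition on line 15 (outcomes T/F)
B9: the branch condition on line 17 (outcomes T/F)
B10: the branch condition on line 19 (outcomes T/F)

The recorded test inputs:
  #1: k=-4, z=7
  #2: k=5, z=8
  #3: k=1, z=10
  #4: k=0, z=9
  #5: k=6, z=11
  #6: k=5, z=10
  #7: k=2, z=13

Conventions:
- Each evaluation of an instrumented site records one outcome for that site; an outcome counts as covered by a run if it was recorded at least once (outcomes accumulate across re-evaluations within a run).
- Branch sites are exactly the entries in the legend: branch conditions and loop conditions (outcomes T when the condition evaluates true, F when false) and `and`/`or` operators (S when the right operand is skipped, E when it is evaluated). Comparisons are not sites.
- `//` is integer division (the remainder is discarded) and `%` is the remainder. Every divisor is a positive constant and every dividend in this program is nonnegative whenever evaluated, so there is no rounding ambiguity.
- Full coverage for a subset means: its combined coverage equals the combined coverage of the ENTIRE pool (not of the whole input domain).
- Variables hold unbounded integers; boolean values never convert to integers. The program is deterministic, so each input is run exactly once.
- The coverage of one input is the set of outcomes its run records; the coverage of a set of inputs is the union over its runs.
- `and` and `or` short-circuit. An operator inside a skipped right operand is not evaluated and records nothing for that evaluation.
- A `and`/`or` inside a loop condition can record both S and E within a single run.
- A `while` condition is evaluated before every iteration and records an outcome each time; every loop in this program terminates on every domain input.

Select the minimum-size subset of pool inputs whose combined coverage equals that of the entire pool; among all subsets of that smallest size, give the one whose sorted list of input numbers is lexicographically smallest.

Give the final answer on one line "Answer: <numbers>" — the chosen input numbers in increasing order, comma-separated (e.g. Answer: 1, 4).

run #1 (k=-4, z=7) runs B2->E, B1->F, B3->T, B3->T, B3->T, B3->F, B4->F, B7->E, B6->T, B8->T, B9->T, B10->F; records B1=F, B2=E, B3=T, B3=F, B4=F, B6=T, B7=E, B8=T, B9=T, B10=F
run #2 (k=5, z=8) runs B2->E, B1->F, B3->T, B3->T, B3->F, B4->T, B5->T, B8->F, B10->F; records B1=F, B2=E, B3=T, B3=F, B4=T, B5=T, B8=F, B10=F
run #3 (k=1, z=10) runs B2->E, B1->T, B2->E, B1->F, B3->T, B3->T, B3->T, B3->T, B3->F, B4->F, B7->E, B6->F, B8->F, B10->F; records B1=T, B1=F, B2=E, B3=T, B3=F, B4=F, B6=F, B7=E, B8=F, B10=F
run #4 (k=0, z=9) runs B2->E, B1->F, B3->T, B3->F, B4->T, B5->F, B8->F, B10->F; records B1=F, B2=E, B3=T, B3=F, B4=T, B5=F, B8=F, B10=F
run #5 (k=6, z=11) runs B2->E, B1->F, B3->T, B3->T, B3->T, B3->T, B3->F, B4->F, B7->E, B6->F, B8->F, B10->F; records B1=F, B2=E, B3=T, B3=F, B4=F, B6=F, B7=E, B8=F, B10=F
run #6 (k=5, z=10) runs B2->E, B1->T, B2->E, B1->F, B3->T, B3->T, B3->T, B3->T, B3->F, B4->F, B7->E, B6->F, B8->F, B10->F; records B1=T, B1=F, B2=E, B3=T, B3=F, B4=F, B6=F, B7=E, B8=F, B10=F
run #7 (k=2, z=13) runs B2->E, B1->F, B3->T, B3->T, B3->F, B4->F, B7->E, B6->F, B8->F, B10->F; records B1=F, B2=E, B3=T, B3=F, B4=F, B6=F, B7=E, B8=F, B10=F
union over all inputs: B1=T, B1=F, B2=E, B3=T, B3=F, B4=T, B4=F, B5=T, B5=F, B6=T, B6=F, B7=E, B8=T, B8=F, B9=T, B10=F (16 outcomes)
every size-1 subset falls short of the 16 outcomes (best: 10/16)
every size-2 subset falls short of the 16 outcomes (best: 13/16)
every size-3 subset falls short of the 16 outcomes (best: 15/16)
inputs {1, 2, 3, 4} (size 4) cover everything; no size-4 subset with a lexicographically smaller index list covers all 16

Answer: 1, 2, 3, 4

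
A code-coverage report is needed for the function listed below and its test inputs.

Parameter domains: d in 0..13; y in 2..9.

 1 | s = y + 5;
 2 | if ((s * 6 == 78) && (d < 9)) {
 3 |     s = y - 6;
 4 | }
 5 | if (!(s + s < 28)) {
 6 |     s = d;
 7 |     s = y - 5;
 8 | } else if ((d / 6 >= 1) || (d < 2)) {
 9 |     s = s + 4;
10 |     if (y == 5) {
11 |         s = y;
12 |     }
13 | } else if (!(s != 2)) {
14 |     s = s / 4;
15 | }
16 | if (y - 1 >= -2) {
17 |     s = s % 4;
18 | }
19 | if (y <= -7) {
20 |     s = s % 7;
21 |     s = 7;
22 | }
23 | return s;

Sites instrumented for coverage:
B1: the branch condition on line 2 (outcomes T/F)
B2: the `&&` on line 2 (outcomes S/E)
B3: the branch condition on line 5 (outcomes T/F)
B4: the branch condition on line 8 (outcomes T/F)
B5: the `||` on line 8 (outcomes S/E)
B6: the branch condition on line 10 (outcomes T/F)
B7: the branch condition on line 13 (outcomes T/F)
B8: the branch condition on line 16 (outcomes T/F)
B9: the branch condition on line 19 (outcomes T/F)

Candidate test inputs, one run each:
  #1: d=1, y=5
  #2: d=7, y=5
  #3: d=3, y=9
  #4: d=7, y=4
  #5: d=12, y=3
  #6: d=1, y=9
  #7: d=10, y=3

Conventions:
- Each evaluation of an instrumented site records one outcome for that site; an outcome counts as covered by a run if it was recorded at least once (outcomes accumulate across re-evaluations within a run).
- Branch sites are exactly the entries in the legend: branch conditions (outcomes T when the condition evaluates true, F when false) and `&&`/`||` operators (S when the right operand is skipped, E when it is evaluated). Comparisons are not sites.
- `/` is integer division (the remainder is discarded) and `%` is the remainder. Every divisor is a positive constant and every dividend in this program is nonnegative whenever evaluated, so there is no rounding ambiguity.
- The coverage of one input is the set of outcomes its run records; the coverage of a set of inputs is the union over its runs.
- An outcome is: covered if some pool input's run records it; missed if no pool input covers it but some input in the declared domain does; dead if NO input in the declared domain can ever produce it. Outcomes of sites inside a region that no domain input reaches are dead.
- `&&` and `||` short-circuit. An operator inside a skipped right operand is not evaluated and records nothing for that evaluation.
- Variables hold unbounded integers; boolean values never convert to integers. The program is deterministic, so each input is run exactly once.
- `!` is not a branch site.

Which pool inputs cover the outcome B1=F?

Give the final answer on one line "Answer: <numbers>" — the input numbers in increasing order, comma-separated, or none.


input #1 (d=1, y=5): hits B1=F
input #2 (d=7, y=5): hits B1=F
input #3 (d=3, y=9): hits B1=F
input #4 (d=7, y=4): hits B1=F
input #5 (d=12, y=3): hits B1=F
input #6 (d=1, y=9): hits B1=F
input #7 (d=10, y=3): hits B1=F
Answer: 1, 2, 3, 4, 5, 6, 7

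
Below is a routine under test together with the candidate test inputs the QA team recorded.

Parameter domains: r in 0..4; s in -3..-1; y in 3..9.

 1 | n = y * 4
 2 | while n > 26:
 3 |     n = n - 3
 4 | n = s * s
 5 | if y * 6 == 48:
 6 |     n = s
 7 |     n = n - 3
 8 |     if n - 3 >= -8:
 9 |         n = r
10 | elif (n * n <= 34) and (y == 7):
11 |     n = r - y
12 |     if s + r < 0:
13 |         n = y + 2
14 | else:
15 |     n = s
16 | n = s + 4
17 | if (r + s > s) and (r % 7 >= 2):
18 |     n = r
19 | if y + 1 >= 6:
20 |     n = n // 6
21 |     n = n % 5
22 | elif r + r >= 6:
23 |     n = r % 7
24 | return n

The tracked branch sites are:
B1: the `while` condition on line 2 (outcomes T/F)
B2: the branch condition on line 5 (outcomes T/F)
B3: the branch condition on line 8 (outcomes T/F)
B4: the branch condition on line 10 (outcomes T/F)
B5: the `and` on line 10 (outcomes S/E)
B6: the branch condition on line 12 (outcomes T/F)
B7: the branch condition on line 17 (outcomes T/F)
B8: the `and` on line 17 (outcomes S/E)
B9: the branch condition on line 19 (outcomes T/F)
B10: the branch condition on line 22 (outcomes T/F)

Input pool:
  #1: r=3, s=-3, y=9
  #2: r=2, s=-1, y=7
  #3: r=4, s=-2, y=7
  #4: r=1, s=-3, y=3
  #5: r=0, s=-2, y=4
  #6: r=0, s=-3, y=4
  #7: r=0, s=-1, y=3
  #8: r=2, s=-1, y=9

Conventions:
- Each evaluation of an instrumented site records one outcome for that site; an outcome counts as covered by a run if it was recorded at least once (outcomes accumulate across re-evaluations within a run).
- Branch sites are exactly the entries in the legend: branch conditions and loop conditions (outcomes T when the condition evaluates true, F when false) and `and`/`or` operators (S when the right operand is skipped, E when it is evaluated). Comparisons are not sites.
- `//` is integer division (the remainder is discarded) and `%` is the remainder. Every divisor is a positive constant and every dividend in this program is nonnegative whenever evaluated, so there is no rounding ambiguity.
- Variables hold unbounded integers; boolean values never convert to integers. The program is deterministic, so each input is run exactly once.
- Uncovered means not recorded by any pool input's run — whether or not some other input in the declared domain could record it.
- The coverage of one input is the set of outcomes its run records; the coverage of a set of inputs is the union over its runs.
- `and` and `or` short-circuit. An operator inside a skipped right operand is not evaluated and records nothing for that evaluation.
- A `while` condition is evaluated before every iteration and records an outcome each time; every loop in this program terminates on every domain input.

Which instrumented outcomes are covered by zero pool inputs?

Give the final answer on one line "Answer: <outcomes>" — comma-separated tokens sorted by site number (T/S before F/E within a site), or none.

#1 (r=3, s=-3, y=9) -> B1->T, B1->T, B1->T, B1->T, B1->F, B2->F, B5->S, B4->F, B8->E, B7->T, B9->T; covered: B1=T, B1=F, B2=F, B4=F, B5=S, B7=T, B8=E, B9=T
#2 (r=2, s=-1, y=7) -> B1->T, B1->F, B2->F, B5->E, B4->T, B6->F, B8->E, B7->T, B9->T; covered: B1=T, B1=F, B2=F, B4=T, B5=E, B6=F, B7=T, B8=E, B9=T
#3 (r=4, s=-2, y=7) -> B1->T, B1->F, B2->F, B5->E, B4->T, B6->F, B8->E, B7->T, B9->T; covered: B1=T, B1=F, B2=F, B4=T, B5=E, B6=F, B7=T, B8=E, B9=T
#4 (r=1, s=-3, y=3) -> B1->F, B2->F, B5->S, B4->F, B8->E, B7->F, B9->F, B10->F; covered: B1=F, B2=F, B4=F, B5=S, B7=F, B8=E, B9=F, B10=F
#5 (r=0, s=-2, y=4) -> B1->F, B2->F, B5->E, B4->F, B8->S, B7->F, B9->F, B10->F; covered: B1=F, B2=F, B4=F, B5=E, B7=F, B8=S, B9=F, B10=F
#6 (r=0, s=-3, y=4) -> B1->F, B2->F, B5->S, B4->F, B8->S, B7->F, B9->F, B10->F; covered: B1=F, B2=F, B4=F, B5=S, B7=F, B8=S, B9=F, B10=F
#7 (r=0, s=-1, y=3) -> B1->F, B2->F, B5->E, B4->F, B8->S, B7->F, B9->F, B10->F; covered: B1=F, B2=F, B4=F, B5=E, B7=F, B8=S, B9=F, B10=F
#8 (r=2, s=-1, y=9) -> B1->T, B1->T, B1->T, B1->T, B1->F, B2->F, B5->E, B4->F, B8->E, B7->T, B9->T; covered: B1=T, B1=F, B2=F, B4=F, B5=E, B7=T, B8=E, B9=T
union over the pool: B1=T, B1=F, B2=F, B4=T, B4=F, B5=S, B5=E, B6=F, B7=T, B7=F, B8=S, B8=E, B9=T, B9=F, B10=F
uncovered (5 of 20): B2=T, B3=T, B3=F, B6=T, B10=T

Answer: B2=T, B3=T, B3=F, B6=T, B10=T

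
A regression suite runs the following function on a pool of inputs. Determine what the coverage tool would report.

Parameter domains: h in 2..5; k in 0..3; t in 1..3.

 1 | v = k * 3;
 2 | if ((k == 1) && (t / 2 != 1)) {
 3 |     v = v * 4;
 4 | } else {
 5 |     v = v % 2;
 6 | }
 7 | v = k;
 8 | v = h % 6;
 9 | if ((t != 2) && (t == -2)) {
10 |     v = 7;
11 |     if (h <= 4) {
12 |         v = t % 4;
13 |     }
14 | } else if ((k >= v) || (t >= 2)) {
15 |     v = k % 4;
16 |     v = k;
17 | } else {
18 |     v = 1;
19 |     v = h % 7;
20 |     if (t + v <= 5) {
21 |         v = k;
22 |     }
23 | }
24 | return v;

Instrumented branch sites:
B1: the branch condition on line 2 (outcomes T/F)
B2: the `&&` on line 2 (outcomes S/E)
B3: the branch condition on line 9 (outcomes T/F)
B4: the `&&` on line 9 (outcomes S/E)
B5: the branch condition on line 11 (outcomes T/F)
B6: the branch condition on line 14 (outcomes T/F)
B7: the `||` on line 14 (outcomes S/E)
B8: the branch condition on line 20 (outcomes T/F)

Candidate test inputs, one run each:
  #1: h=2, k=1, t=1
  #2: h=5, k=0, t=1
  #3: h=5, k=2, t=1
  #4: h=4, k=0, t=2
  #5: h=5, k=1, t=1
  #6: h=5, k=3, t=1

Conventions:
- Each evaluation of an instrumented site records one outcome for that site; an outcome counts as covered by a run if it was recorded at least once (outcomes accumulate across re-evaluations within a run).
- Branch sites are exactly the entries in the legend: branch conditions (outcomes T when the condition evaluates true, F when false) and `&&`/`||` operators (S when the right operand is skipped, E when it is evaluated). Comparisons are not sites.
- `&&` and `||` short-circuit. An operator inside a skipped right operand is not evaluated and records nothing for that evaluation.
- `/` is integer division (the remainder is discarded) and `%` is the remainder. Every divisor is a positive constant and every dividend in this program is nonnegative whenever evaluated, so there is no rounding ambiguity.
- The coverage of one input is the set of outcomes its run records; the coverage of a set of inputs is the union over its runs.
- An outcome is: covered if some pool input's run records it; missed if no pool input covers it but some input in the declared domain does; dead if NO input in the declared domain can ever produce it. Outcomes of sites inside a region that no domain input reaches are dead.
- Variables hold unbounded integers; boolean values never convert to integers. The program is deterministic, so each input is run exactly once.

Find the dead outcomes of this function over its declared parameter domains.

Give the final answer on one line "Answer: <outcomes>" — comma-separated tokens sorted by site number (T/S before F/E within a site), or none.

checking every outcome against all 48 domain inputs:
  B3=T: no domain input ever produces it -> dead
  B5=T: no domain input ever produces it -> dead
  B5=F: no domain input ever produces it -> dead
  reachable outcomes have witnesses, e.g. B1=T (e.g. h=2, k=1, t=1), B1=F (e.g. h=2, k=0, t=1), B2=S (e.g. h=2, k=0, t=1), B2=E (e.g. h=2, k=1, t=1)

Answer: B3=T, B5=T, B5=F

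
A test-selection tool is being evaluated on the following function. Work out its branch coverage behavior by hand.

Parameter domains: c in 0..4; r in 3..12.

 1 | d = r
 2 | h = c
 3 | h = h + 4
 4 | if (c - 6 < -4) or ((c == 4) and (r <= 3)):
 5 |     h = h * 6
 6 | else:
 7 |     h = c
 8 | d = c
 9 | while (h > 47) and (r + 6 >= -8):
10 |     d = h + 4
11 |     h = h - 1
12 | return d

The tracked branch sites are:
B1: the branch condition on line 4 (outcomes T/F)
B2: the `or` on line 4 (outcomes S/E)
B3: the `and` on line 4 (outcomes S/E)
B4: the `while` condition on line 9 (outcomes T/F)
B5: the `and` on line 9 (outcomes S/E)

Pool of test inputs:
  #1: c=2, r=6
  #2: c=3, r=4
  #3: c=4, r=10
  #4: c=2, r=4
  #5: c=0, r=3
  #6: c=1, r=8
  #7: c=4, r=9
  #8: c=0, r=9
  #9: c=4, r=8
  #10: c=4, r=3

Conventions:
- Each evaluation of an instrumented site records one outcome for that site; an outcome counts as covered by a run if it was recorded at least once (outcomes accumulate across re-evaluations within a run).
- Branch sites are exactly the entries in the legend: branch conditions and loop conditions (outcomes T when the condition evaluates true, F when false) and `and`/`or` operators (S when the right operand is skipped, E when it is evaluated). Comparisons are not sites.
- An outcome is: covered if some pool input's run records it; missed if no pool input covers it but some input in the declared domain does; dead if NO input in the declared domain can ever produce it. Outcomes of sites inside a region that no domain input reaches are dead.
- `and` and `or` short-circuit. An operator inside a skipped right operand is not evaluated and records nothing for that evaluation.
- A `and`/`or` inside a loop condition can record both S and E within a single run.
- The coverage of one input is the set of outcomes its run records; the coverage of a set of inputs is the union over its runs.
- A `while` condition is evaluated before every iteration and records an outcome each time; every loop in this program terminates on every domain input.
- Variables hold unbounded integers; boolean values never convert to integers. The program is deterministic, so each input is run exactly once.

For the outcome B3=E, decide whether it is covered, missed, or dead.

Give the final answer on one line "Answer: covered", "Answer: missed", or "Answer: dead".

B3=E is recorded by pool input(s) 3, 7, 9, 10 -> covered

Answer: covered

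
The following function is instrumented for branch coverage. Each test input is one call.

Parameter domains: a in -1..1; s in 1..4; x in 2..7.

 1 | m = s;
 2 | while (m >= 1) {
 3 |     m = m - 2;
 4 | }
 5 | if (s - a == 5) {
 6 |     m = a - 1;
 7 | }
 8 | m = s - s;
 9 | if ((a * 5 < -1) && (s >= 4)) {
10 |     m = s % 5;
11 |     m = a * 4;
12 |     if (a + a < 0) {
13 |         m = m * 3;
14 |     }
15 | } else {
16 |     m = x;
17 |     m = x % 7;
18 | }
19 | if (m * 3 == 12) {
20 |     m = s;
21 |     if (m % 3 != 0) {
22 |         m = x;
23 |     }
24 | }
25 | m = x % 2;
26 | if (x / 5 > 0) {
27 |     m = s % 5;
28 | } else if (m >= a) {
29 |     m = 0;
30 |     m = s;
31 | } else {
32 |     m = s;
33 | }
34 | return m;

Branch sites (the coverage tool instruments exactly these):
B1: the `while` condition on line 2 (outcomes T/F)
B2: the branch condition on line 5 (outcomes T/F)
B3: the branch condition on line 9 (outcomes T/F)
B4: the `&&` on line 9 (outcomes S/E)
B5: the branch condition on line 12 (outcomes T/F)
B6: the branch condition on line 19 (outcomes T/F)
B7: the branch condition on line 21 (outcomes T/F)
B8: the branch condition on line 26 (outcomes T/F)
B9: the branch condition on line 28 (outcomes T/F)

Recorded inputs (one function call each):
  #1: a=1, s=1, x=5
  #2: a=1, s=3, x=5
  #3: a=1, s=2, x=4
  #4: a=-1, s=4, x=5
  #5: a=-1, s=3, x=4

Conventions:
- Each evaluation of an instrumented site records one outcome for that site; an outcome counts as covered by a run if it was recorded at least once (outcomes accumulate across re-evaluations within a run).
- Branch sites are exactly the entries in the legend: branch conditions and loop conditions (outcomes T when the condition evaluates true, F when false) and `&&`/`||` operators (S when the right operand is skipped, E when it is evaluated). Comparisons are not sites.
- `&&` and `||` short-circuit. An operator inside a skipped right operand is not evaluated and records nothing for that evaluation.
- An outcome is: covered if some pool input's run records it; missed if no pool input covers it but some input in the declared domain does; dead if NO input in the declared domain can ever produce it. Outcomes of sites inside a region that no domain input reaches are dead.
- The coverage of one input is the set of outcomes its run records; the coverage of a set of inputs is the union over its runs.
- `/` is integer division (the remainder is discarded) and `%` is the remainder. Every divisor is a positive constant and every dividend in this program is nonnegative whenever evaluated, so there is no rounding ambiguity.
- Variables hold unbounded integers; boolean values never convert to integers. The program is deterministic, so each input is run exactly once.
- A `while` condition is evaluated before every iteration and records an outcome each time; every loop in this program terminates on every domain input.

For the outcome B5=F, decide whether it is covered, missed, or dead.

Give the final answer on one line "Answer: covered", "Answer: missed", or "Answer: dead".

no pool input records B5=F
checking all 72 inputs in the declared domain: B5=F is never recorded -> dead

Answer: dead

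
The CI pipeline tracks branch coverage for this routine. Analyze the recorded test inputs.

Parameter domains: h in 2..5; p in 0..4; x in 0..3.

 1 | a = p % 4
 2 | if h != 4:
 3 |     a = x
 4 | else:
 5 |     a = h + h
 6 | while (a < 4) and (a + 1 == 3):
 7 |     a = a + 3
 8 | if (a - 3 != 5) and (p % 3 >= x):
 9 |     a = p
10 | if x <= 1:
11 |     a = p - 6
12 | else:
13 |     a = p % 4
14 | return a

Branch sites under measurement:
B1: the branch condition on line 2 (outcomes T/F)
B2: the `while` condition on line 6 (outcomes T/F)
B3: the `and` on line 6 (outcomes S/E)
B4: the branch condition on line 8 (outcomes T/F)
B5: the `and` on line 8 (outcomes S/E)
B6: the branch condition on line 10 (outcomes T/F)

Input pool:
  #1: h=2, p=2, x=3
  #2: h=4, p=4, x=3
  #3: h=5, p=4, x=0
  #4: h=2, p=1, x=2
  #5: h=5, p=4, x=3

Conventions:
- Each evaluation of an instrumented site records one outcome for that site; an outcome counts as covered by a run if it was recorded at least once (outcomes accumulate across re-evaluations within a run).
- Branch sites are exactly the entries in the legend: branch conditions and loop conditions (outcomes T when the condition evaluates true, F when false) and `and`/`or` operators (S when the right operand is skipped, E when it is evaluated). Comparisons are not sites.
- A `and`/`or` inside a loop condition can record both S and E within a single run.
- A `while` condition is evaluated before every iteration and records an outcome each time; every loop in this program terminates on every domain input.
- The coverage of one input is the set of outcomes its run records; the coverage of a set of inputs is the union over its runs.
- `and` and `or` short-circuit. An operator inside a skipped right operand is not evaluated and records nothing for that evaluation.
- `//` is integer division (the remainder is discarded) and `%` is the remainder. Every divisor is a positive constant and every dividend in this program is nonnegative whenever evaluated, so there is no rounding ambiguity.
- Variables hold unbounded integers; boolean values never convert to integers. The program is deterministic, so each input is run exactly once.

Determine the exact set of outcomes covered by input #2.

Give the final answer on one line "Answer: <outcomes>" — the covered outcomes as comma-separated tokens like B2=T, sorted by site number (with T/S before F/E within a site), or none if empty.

Event log for input #2 (h=4, p=4, x=3):
  B1->F, B3->S, B2->F, B5->S, B4->F, B6->F
deduplicating events, the covered set is: B1=F, B2=F, B3=S, B4=F, B5=S, B6=F

Answer: B1=F, B2=F, B3=S, B4=F, B5=S, B6=F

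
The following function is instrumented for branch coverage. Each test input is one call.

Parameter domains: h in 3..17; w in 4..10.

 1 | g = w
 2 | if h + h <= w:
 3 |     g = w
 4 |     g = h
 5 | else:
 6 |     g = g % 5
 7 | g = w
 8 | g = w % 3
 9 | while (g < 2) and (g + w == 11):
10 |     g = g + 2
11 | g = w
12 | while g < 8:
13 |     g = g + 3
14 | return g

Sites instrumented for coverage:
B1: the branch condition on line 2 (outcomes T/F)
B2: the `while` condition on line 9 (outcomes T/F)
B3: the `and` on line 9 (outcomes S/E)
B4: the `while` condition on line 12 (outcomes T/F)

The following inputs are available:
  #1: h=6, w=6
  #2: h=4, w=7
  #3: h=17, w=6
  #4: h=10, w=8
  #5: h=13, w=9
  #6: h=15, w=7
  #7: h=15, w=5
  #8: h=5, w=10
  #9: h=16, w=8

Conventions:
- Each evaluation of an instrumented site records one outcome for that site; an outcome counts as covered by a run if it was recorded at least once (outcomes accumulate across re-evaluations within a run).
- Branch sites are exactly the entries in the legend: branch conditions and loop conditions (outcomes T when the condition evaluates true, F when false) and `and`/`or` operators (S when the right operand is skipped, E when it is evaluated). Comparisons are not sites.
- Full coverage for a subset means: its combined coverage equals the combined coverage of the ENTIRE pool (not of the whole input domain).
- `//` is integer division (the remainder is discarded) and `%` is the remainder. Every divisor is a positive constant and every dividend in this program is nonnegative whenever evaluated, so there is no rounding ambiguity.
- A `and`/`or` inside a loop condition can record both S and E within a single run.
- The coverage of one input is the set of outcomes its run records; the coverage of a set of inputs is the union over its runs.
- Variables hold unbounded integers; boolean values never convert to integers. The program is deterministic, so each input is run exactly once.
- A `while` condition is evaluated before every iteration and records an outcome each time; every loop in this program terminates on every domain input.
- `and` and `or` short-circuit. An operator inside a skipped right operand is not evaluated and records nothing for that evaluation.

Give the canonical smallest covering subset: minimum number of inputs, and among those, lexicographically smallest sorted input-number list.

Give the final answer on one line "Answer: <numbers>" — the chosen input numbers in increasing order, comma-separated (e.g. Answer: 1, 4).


test 1 (h=6, w=6) fires B1->F, B3->E, B2->F, B4->T, B4->F; hits B1=F, B2=F, B3=E, B4=T, B4=F
test 2 (h=4, w=7) fires B1->F, B3->E, B2->F, B4->T, B4->F; hits B1=F, B2=F, B3=E, B4=T, B4=F
test 3 (h=17, w=6) fires B1->F, B3->E, B2->F, B4->T, B4->F; hits B1=F, B2=F, B3=E, B4=T, B4=F
test 4 (h=10, w=8) fires B1->F, B3->S, B2->F, B4->F; hits B1=F, B2=F, B3=S, B4=F
test 5 (h=13, w=9) fires B1->F, B3->E, B2->F, B4->F; hits B1=F, B2=F, B3=E, B4=F
test 6 (h=15, w=7) fires B1->F, B3->E, B2->F, B4->T, B4->F; hits B1=F, B2=F, B3=E, B4=T, B4=F
test 7 (h=15, w=5) fires B1->F, B3->S, B2->F, B4->T, B4->F; hits B1=F, B2=F, B3=S, B4=T, B4=F
test 8 (h=5, w=10) fires B1->T, B3->E, B2->T, B3->S, B2->F, B4->F; hits B1=T, B2=T, B2=F, B3=S, B3=E, B4=F
test 9 (h=16, w=8) fires B1->F, B3->S, B2->F, B4->F; hits B1=F, B2=F, B3=S, B4=F
together the pool reaches 8 outcomes: B1=T, B1=F, B2=T, B2=F, B3=S, B3=E, B4=T, B4=F
no size-1 subset reaches all 8 outcomes (best union: 6/8)
size 2: inputs {1, 8} cover all 8 outcomes, and no lexicographically smaller subset of this size does
Answer: 1, 8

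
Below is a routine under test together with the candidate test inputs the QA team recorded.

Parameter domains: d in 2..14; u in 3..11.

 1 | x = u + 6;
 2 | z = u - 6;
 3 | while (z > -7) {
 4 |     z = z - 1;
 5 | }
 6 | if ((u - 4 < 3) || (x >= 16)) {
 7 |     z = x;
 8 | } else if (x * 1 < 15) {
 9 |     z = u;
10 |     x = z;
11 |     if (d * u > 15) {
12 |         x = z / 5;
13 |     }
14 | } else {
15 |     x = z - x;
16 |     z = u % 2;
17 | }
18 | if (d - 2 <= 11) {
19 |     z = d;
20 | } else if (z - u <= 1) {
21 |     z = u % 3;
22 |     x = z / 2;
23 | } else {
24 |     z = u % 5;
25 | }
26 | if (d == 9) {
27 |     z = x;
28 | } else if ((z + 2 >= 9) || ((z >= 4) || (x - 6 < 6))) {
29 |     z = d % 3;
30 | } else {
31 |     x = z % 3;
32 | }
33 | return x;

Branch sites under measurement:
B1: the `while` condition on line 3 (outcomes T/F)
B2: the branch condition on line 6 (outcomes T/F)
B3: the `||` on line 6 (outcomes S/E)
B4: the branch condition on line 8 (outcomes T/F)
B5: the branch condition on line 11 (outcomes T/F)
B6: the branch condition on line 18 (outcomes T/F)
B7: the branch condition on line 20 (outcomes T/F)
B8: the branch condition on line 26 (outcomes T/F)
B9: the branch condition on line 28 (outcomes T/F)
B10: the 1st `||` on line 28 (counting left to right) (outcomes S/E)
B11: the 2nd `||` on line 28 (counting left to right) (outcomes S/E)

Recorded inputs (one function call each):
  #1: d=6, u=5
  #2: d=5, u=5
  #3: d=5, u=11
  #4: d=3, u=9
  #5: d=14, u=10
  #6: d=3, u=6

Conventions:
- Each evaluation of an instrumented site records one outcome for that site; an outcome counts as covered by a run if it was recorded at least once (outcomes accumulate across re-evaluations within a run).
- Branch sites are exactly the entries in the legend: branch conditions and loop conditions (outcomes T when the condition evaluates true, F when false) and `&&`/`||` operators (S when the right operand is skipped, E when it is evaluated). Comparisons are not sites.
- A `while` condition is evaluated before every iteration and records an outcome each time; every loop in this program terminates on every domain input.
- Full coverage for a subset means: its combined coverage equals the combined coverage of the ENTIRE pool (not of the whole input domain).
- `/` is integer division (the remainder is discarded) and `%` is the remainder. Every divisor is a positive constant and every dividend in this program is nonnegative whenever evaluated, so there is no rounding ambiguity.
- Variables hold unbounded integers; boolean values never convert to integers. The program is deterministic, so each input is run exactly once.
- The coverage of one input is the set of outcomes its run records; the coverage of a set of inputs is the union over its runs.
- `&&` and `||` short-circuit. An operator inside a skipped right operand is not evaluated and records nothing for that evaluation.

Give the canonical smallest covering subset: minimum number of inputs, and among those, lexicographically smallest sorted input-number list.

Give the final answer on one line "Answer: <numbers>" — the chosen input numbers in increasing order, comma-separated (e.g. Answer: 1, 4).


input #1 (d=6, u=5): covers B1=T, B1=F, B2=T, B3=S, B6=T, B8=F, B9=T, B10=E, B11=S
input #2 (d=5, u=5): covers B1=T, B1=F, B2=T, B3=S, B6=T, B8=F, B9=T, B10=E, B11=S
input #3 (d=5, u=11): covers B1=T, B1=F, B2=T, B3=E, B6=T, B8=F, B9=T, B10=E, B11=S
input #4 (d=3, u=9): covers B1=T, B1=F, B2=F, B3=E, B4=F, B6=T, B8=F, B9=T, B10=E, B11=E
input #5 (d=14, u=10): covers B1=T, B1=F, B2=T, B3=E, B6=F, B7=F, B8=F, B9=F, B10=E, B11=E
input #6 (d=3, u=6): covers B1=T, B1=F, B2=T, B3=S, B6=T, B8=F, B9=F, B10=E, B11=E
union over all inputs: B1=T, B1=F, B2=T, B2=F, B3=S, B3=E, B4=F, B6=T, B6=F, B7=F, B8=F, B9=T, B9=F, B10=E, B11=S, B11=E (16 outcomes)
checked all size-1 subsets: none covers 16 outcomes (max 10/16)
checked all size-2 subsets: none covers 16 outcomes (max 14/16)
size 3: inputs {1, 4, 5} cover all 16 outcomes, and no lexicographically smaller subset of this size does
Answer: 1, 4, 5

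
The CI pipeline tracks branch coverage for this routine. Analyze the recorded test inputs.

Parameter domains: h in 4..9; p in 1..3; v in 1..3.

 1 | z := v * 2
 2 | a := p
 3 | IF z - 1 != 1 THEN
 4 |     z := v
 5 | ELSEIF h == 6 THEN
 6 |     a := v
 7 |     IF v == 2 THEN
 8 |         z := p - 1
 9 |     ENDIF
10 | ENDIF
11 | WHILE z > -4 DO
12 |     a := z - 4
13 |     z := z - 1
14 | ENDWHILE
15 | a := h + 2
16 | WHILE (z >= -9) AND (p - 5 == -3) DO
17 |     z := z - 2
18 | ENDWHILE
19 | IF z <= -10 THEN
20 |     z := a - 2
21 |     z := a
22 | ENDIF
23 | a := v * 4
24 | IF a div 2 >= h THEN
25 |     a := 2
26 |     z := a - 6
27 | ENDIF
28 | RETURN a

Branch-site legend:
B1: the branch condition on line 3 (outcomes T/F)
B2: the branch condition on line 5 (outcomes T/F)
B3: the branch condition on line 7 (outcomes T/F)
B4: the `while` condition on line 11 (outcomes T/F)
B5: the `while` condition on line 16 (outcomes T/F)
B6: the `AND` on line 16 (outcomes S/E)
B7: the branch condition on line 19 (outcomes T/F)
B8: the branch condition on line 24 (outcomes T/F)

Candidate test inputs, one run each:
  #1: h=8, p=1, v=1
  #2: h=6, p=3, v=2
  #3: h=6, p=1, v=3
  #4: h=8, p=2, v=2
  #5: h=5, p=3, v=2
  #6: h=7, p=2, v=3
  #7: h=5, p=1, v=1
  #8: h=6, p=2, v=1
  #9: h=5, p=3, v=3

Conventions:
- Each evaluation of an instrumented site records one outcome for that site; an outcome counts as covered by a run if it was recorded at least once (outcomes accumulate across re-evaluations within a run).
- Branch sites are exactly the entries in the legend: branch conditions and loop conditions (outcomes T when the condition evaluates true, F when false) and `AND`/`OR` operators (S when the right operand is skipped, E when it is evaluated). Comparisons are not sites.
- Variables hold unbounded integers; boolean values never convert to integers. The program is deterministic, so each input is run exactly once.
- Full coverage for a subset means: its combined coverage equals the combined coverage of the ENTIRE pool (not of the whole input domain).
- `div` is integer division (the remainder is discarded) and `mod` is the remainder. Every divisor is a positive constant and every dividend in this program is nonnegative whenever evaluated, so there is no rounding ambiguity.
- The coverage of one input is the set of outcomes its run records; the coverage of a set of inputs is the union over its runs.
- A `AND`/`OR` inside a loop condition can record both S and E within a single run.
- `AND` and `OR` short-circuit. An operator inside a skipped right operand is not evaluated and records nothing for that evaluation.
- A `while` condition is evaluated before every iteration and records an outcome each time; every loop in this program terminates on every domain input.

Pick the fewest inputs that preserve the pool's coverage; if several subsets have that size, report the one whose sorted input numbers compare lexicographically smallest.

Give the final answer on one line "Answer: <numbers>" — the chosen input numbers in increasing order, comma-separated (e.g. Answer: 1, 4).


test 1 (h=8, p=1, v=1) hits B1=F, B2=F, B4=T, B4=F, B5=F, B6=E, B7=F, B8=F
test 2 (h=6, p=3, v=2) hits B1=T, B4=T, B4=F, B5=F, B6=E, B7=F, B8=F
test 3 (h=6, p=1, v=3) hits B1=T, B4=T, B4=F, B5=F, B6=E, B7=F, B8=T
test 4 (h=8, p=2, v=2) hits B1=T, B4=T, B4=F, B5=T, B5=F, B6=S, B6=E, B7=T, B8=F
test 5 (h=5, p=3, v=2) hits B1=T, B4=T, B4=F, B5=F, B6=E, B7=F, B8=F
test 6 (h=7, p=2, v=3) hits B1=T, B4=T, B4=F, B5=T, B5=F, B6=S, B6=E, B7=T, B8=F
test 7 (h=5, p=1, v=1) hits B1=F, B2=F, B4=T, B4=F, B5=F, B6=E, B7=F, B8=F
test 8 (h=6, p=2, v=1) hits B1=F, B2=T, B3=F, B4=T, B4=F, B5=T, B5=F, B6=S, B6=E, B7=T, B8=F
test 9 (h=5, p=3, v=3) hits B1=T, B4=T, B4=F, B5=F, B6=E, B7=F, B8=T
pool-wide coverage (15 outcomes): B1=T, B1=F, B2=T, B2=F, B3=F, B4=T, B4=F, B5=T, B5=F, B6=S, B6=E, B7=T, B7=F, B8=T, B8=F
size 1 is not enough: best union over all size-1 subsets is 11/15
size 2 is not enough: best union over all size-2 subsets is 14/15
size 3: inputs {1, 3, 8} cover all 15 outcomes, and no lexicographically smaller subset of this size does
Answer: 1, 3, 8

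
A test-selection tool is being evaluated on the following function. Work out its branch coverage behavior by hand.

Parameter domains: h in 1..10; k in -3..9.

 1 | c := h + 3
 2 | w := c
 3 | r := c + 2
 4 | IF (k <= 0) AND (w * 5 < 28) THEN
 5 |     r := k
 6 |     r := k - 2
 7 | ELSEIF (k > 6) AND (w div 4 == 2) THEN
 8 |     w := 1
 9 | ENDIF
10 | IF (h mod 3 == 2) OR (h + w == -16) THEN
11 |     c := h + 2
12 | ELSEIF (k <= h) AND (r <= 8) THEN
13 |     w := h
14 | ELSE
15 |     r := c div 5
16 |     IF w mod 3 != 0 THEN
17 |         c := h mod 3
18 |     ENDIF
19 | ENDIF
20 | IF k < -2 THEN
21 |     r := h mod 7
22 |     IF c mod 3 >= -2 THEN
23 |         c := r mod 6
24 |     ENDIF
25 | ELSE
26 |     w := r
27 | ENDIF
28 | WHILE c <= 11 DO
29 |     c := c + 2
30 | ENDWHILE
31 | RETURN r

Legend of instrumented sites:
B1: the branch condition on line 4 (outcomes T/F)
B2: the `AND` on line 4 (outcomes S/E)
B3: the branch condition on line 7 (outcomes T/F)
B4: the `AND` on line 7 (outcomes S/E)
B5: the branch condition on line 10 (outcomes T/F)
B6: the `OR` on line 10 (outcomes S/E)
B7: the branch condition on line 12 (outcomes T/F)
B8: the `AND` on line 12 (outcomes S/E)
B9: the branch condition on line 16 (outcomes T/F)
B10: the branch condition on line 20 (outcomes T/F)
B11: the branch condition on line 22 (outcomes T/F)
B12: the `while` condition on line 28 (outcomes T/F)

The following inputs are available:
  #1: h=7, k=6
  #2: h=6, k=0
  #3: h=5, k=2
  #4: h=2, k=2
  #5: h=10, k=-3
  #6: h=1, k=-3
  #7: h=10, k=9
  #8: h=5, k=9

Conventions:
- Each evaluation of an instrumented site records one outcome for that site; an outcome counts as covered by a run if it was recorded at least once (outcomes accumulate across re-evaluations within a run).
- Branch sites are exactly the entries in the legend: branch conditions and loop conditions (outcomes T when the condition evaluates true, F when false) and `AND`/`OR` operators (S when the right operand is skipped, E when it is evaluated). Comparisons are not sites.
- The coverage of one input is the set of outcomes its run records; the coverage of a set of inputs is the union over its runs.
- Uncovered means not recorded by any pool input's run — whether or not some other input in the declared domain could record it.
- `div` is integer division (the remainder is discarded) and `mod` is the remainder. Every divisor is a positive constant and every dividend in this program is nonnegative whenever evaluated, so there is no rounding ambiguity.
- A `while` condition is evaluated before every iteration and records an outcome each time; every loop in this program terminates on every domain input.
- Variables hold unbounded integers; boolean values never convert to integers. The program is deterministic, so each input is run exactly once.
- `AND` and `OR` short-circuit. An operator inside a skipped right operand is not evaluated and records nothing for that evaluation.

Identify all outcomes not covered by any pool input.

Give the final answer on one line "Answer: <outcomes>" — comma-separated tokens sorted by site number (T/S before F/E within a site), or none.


test 1 (h=7, k=6) hits B1=F, B2=S, B3=F, B4=S, B5=F, B6=E, B7=F, B8=E, B9=T, B10=F, B12=T, B12=F
test 2 (h=6, k=0) hits B1=F, B2=E, B3=F, B4=S, B5=F, B6=E, B7=F, B8=E, B9=F, B10=F, B12=T, B12=F
test 3 (h=5, k=2) hits B1=F, B2=S, B3=F, B4=S, B5=T, B6=S, B10=F, B12=T, B12=F
test 4 (h=2, k=2) hits B1=F, B2=S, B3=F, B4=S, B5=T, B6=S, B10=F, B12=T, B12=F
test 5 (h=10, k=-3) hits B1=F, B2=E, B3=F, B4=S, B5=F, B6=E, B7=F, B8=E, B9=T, B10=T, B11=T, B12=T, B12=F
test 6 (h=1, k=-3) hits B1=T, B2=E, B5=F, B6=E, B7=T, B8=E, B10=T, B11=T, B12=T, B12=F
test 7 (h=10, k=9) hits B1=F, B2=S, B3=F, B4=E, B5=F, B6=E, B7=F, B8=E, B9=T, B10=F, B12=T, B12=F
test 8 (h=5, k=9) hits B1=F, B2=S, B3=T, B4=E, B5=T, B6=S, B10=F, B12=T, B12=F
union over the pool: B1=T, B1=F, B2=S, B2=E, B3=T, B3=F, B4=S, B4=E, B5=T, B5=F, B6=S, B6=E, B7=T, B7=F, B8=E, B9=T, B9=F, B10=T, B10=F, B11=T, B12=T, B12=F
uncovered (2 of 24): B8=S, B11=F
Answer: B8=S, B11=F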